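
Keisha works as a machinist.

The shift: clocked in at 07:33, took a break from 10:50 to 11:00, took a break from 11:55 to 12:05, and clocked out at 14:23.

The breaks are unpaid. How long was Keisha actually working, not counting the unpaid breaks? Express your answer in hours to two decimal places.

6.50 hours

The shift: 07:33–14:23 = 6 h 50 min; less 20 min break → 6 h 30 min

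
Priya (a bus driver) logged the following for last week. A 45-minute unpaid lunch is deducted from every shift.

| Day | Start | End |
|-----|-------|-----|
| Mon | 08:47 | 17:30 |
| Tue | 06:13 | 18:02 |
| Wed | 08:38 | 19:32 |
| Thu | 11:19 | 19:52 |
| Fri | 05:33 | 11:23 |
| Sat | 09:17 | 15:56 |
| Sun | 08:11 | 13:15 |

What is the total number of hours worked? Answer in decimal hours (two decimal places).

52.28 hours

Mon: 08:47–17:30 = 8 h 43 min; less 45 min break → 7 h 58 min
Tue: 06:13–18:02 = 11 h 49 min; less 45 min break → 11 h 4 min
Wed: 08:38–19:32 = 10 h 54 min; less 45 min break → 10 h 9 min
Thu: 11:19–19:52 = 8 h 33 min; less 45 min break → 7 h 48 min
Fri: 05:33–11:23 = 5 h 50 min; less 45 min break → 5 h 5 min
Sat: 09:17–15:56 = 6 h 39 min; less 45 min break → 5 h 54 min
Sun: 08:11–13:15 = 5 h 4 min; less 45 min break → 4 h 19 min
Total: 7 h 58 min + 11 h 4 min + 10 h 9 min + 7 h 48 min + 5 h 5 min + 5 h 54 min + 4 h 19 min = 52 h 17 min.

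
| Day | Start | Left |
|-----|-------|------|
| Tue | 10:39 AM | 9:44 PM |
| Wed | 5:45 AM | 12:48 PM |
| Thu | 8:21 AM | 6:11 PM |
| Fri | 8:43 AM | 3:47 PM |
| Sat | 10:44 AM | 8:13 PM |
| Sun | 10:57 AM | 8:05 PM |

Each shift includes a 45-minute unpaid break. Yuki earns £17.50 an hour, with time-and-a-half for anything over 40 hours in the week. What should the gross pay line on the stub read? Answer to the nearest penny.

£940.19

Tue: 10:39 AM–9:44 PM = 11 h 5 min; less 45 min break → 10 h 20 min
Wed: 5:45 AM–12:48 PM = 7 h 3 min; less 45 min break → 6 h 18 min
Thu: 8:21 AM–6:11 PM = 9 h 50 min; less 45 min break → 9 h 5 min
Fri: 8:43 AM–3:47 PM = 7 h 4 min; less 45 min break → 6 h 19 min
Sat: 10:44 AM–8:13 PM = 9 h 29 min; less 45 min break → 8 h 44 min
Sun: 10:57 AM–8:05 PM = 9 h 8 min; less 45 min break → 8 h 23 min
Total worked: 49 h 9 min = 2949 min.
Regular 40 h 0 min = 2400 min at £17.50/h; overtime 9 h 9 min = 549 min at £26.25/h.
Pay = (2400 × £17.50 + 549 × £26.25) ÷ 60 = £940.19.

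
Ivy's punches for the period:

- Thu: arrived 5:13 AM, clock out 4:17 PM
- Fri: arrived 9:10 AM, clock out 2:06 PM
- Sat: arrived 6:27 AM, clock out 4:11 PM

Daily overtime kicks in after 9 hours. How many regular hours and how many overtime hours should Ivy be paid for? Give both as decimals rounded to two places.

Thu: 5:13 AM–4:17 PM = 11 h 4 min
Fri: 9:10 AM–2:06 PM = 4 h 56 min
Sat: 6:27 AM–4:11 PM = 9 h 44 min
Thu reg 9 h 0 min / OT 2 h 4 min; Fri reg 4 h 56 min / OT 0 h 0 min; Sat reg 9 h 0 min / OT 0 h 44 min.
Totals: regular 22 h 56 min, overtime 2 h 48 min.

Regular 22.93 hours, overtime 2.80 hours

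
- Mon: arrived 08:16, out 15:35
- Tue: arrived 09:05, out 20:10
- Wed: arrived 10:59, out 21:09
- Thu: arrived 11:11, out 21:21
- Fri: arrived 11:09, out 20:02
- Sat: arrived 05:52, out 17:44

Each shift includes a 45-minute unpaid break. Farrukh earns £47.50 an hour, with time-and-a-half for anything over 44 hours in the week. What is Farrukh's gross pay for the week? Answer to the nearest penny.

£2872.56

Mon: 08:16–15:35 = 7 h 19 min; less 45 min break → 6 h 34 min
Tue: 09:05–20:10 = 11 h 5 min; less 45 min break → 10 h 20 min
Wed: 10:59–21:09 = 10 h 10 min; less 45 min break → 9 h 25 min
Thu: 11:11–21:21 = 10 h 10 min; less 45 min break → 9 h 25 min
Fri: 11:09–20:02 = 8 h 53 min; less 45 min break → 8 h 8 min
Sat: 05:52–17:44 = 11 h 52 min; less 45 min break → 11 h 7 min
Total worked: 54 h 59 min = 3299 min.
Regular 44 h 0 min = 2640 min at £47.50/h; overtime 10 h 59 min = 659 min at £71.25/h.
Pay = (2640 × £47.50 + 659 × £71.25) ÷ 60 = £2872.56.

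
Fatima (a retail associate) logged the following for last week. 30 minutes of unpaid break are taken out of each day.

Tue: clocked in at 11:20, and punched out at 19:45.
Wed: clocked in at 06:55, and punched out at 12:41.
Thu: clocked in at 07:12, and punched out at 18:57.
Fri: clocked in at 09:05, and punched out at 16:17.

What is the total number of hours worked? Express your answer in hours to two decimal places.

31.13 hours

Tue: 11:20–19:45 = 8 h 25 min; less 30 min break → 7 h 55 min
Wed: 06:55–12:41 = 5 h 46 min; less 30 min break → 5 h 16 min
Thu: 07:12–18:57 = 11 h 45 min; less 30 min break → 11 h 15 min
Fri: 09:05–16:17 = 7 h 12 min; less 30 min break → 6 h 42 min
Total: 7 h 55 min + 5 h 16 min + 11 h 15 min + 6 h 42 min = 31 h 8 min.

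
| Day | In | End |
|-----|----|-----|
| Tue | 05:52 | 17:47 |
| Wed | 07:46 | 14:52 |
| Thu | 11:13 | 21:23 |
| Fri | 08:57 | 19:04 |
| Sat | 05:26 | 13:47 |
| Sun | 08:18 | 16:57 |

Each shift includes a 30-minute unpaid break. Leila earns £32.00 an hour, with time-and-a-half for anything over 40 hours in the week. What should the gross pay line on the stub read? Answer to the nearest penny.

£1918.40

Tue: 05:52–17:47 = 11 h 55 min; less 30 min break → 11 h 25 min
Wed: 07:46–14:52 = 7 h 6 min; less 30 min break → 6 h 36 min
Thu: 11:13–21:23 = 10 h 10 min; less 30 min break → 9 h 40 min
Fri: 08:57–19:04 = 10 h 7 min; less 30 min break → 9 h 37 min
Sat: 05:26–13:47 = 8 h 21 min; less 30 min break → 7 h 51 min
Sun: 08:18–16:57 = 8 h 39 min; less 30 min break → 8 h 9 min
Total worked: 53 h 18 min = 3198 min.
Regular 40 h 0 min = 2400 min at £32.00/h; overtime 13 h 18 min = 798 min at £48.00/h.
Pay = (2400 × £32.00 + 798 × £48.00) ÷ 60 = £1918.40.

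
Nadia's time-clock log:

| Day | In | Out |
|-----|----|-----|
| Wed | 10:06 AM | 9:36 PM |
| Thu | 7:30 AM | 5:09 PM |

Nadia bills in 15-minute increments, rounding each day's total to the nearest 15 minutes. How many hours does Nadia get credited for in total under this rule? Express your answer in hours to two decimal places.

21.25 hours

Wed: 10:06 AM–9:36 PM = 11 h 30 min → rounds to 11 h 30 min
Thu: 7:30 AM–5:09 PM = 9 h 39 min → rounds to 9 h 45 min
Total credited: 21 h 15 min.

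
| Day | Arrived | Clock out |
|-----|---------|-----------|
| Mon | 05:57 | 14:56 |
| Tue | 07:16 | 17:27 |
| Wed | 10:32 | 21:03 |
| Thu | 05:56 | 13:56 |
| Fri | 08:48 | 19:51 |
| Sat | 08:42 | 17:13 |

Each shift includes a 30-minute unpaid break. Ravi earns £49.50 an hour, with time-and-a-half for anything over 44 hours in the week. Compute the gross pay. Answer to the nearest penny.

£2939.06

Mon: 05:57–14:56 = 8 h 59 min; less 30 min break → 8 h 29 min
Tue: 07:16–17:27 = 10 h 11 min; less 30 min break → 9 h 41 min
Wed: 10:32–21:03 = 10 h 31 min; less 30 min break → 10 h 1 min
Thu: 05:56–13:56 = 8 h 0 min; less 30 min break → 7 h 30 min
Fri: 08:48–19:51 = 11 h 3 min; less 30 min break → 10 h 33 min
Sat: 08:42–17:13 = 8 h 31 min; less 30 min break → 8 h 1 min
Total worked: 54 h 15 min = 3255 min.
Regular 44 h 0 min = 2640 min at £49.50/h; overtime 10 h 15 min = 615 min at £74.25/h.
Pay = (2640 × £49.50 + 615 × £74.25) ÷ 60 = £2939.06.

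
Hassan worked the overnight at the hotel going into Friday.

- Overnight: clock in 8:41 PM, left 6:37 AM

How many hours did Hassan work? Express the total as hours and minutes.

Overnight: 8:41 PM → midnight = 3 h 19 min; midnight → 6:37 AM = 6 h 37 min; span 9 h 56 min

9 h 56 min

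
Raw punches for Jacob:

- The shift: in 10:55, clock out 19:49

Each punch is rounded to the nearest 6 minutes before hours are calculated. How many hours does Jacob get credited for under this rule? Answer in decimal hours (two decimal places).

8.90 hours

The shift: in 10:55→10:54, out 19:49→19:48; 8 h 54 min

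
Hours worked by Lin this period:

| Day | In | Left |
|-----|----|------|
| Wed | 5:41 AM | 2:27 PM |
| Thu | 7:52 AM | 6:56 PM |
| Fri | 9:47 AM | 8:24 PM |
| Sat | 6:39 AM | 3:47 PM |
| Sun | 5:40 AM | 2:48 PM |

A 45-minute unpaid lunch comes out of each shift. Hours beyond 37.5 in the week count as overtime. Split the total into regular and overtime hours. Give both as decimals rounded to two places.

Wed: 5:41 AM–2:27 PM = 8 h 46 min; less 45 min break → 8 h 1 min
Thu: 7:52 AM–6:56 PM = 11 h 4 min; less 45 min break → 10 h 19 min
Fri: 9:47 AM–8:24 PM = 10 h 37 min; less 45 min break → 9 h 52 min
Sat: 6:39 AM–3:47 PM = 9 h 8 min; less 45 min break → 8 h 23 min
Sun: 5:40 AM–2:48 PM = 9 h 8 min; less 45 min break → 8 h 23 min
Total worked: 44 h 58 min = 44.97 h.
Threshold 37.5 h → overtime 7 h 28 min, regular 37 h 30 min.

Regular 37.50 hours, overtime 7.47 hours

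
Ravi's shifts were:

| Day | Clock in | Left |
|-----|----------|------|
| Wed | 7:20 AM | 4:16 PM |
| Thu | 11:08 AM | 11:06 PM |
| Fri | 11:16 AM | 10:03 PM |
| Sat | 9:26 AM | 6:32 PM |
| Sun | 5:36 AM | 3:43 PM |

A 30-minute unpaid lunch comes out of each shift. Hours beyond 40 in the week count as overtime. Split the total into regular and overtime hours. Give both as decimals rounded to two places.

Regular 40.00 hours, overtime 8.40 hours

Wed: 7:20 AM–4:16 PM = 8 h 56 min; less 30 min break → 8 h 26 min
Thu: 11:08 AM–11:06 PM = 11 h 58 min; less 30 min break → 11 h 28 min
Fri: 11:16 AM–10:03 PM = 10 h 47 min; less 30 min break → 10 h 17 min
Sat: 9:26 AM–6:32 PM = 9 h 6 min; less 30 min break → 8 h 36 min
Sun: 5:36 AM–3:43 PM = 10 h 7 min; less 30 min break → 9 h 37 min
Total worked: 48 h 24 min = 48.40 h.
Threshold 40 h → overtime 8 h 24 min, regular 40 h 0 min.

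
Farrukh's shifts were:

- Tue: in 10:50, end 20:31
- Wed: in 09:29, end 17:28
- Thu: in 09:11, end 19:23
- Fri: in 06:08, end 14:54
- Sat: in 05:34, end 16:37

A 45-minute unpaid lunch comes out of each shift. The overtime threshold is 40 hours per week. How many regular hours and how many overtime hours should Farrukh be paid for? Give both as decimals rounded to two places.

Regular 40.00 hours, overtime 3.93 hours

Tue: 10:50–20:31 = 9 h 41 min; less 45 min break → 8 h 56 min
Wed: 09:29–17:28 = 7 h 59 min; less 45 min break → 7 h 14 min
Thu: 09:11–19:23 = 10 h 12 min; less 45 min break → 9 h 27 min
Fri: 06:08–14:54 = 8 h 46 min; less 45 min break → 8 h 1 min
Sat: 05:34–16:37 = 11 h 3 min; less 45 min break → 10 h 18 min
Total worked: 43 h 56 min = 43.93 h.
Threshold 40 h → overtime 3 h 56 min, regular 40 h 0 min.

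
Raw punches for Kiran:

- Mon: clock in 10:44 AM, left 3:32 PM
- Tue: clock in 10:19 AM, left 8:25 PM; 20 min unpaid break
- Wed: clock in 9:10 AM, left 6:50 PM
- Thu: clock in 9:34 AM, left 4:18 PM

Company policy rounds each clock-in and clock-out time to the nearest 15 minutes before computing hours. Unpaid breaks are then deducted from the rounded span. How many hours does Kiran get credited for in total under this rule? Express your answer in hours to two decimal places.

Mon: in 10:44 AM→10:45 AM, out 3:32 PM→3:30 PM; 4 h 45 min
Tue: in 10:19 AM→10:15 AM, out 8:25 PM→8:30 PM; 10 h 15 min − 20 min = 9 h 55 min
Wed: in 9:10 AM→9:15 AM, out 6:50 PM→6:45 PM; 9 h 30 min
Thu: in 9:34 AM→9:30 AM, out 4:18 PM→4:15 PM; 6 h 45 min
Total credited: 30 h 55 min.

30.92 hours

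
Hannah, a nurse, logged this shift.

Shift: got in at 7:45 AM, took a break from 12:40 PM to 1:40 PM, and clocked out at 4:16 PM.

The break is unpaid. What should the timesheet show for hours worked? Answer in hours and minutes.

Shift: 7:45 AM–4:16 PM = 8 h 31 min; less 60 min break → 7 h 31 min

7 h 31 min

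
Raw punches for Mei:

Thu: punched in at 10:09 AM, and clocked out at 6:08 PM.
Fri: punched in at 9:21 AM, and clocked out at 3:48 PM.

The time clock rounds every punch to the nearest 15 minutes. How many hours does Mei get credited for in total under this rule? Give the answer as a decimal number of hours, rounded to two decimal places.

14.50 hours

Thu: in 10:09 AM→10:15 AM, out 6:08 PM→6:15 PM; 8 h 0 min
Fri: in 9:21 AM→9:15 AM, out 3:48 PM→3:45 PM; 6 h 30 min
Total credited: 14 h 30 min.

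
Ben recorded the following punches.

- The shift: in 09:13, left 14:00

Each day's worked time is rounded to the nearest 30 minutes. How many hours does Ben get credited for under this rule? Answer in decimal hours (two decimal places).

The shift: 09:13–14:00 = 4 h 47 min → rounds to 5 h 0 min

5.00 hours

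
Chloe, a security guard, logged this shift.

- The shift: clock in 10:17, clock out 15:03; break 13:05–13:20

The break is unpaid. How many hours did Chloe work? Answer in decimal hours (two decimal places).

4.52 hours

The shift: 10:17–15:03 = 4 h 46 min; less 15 min break → 4 h 31 min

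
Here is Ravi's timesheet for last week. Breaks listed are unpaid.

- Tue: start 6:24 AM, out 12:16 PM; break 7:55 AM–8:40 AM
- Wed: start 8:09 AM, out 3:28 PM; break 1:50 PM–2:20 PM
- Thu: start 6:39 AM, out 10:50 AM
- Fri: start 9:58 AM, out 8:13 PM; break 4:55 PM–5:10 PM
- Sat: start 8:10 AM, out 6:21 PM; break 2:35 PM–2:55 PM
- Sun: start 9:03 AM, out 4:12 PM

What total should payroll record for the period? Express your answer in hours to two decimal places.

Tue: 6:24 AM–12:16 PM = 5 h 52 min; less 45 min break → 5 h 7 min
Wed: 8:09 AM–3:28 PM = 7 h 19 min; less 30 min break → 6 h 49 min
Thu: 6:39 AM–10:50 AM = 4 h 11 min
Fri: 9:58 AM–8:13 PM = 10 h 15 min; less 15 min break → 10 h 0 min
Sat: 8:10 AM–6:21 PM = 10 h 11 min; less 20 min break → 9 h 51 min
Sun: 9:03 AM–4:12 PM = 7 h 9 min
Total: 5 h 7 min + 6 h 49 min + 4 h 11 min + 10 h 0 min + 9 h 51 min + 7 h 9 min = 43 h 7 min.

43.12 hours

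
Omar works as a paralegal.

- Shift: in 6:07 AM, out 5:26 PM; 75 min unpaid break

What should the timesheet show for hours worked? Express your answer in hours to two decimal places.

10.07 hours

Shift: 6:07 AM–5:26 PM = 11 h 19 min; less 75 min break → 10 h 4 min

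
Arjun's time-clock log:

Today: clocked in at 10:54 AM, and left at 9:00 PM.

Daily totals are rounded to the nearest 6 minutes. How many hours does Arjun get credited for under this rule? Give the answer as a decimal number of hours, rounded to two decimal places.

Today: 10:54 AM–9:00 PM = 10 h 6 min → rounds to 10 h 6 min

10.10 hours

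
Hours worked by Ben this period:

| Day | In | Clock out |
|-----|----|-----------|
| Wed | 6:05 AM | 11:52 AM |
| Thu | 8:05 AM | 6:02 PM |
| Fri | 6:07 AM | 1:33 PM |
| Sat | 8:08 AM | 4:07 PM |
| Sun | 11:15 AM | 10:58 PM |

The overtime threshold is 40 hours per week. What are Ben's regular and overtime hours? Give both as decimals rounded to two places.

Wed: 6:05 AM–11:52 AM = 5 h 47 min
Thu: 8:05 AM–6:02 PM = 9 h 57 min
Fri: 6:07 AM–1:33 PM = 7 h 26 min
Sat: 8:08 AM–4:07 PM = 7 h 59 min
Sun: 11:15 AM–10:58 PM = 11 h 43 min
Total worked: 42 h 52 min = 42.87 h.
Threshold 40 h → overtime 2 h 52 min, regular 40 h 0 min.

Regular 40.00 hours, overtime 2.87 hours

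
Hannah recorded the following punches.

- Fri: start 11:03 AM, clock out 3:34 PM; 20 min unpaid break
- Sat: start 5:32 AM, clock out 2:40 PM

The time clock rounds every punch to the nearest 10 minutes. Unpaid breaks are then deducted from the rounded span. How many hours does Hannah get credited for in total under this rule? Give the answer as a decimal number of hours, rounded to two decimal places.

Fri: in 11:03 AM→11:00 AM, out 3:34 PM→3:30 PM; 4 h 30 min − 20 min = 4 h 10 min
Sat: in 5:32 AM→5:30 AM, out 2:40 PM→2:40 PM; 9 h 10 min
Total credited: 13 h 20 min.

13.33 hours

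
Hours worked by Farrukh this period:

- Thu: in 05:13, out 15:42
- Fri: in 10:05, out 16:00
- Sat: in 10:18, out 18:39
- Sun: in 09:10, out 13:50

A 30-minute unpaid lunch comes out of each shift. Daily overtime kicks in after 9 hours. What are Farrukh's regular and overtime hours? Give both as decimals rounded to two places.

Thu: 05:13–15:42 = 10 h 29 min; less 30 min break → 9 h 59 min
Fri: 10:05–16:00 = 5 h 55 min; less 30 min break → 5 h 25 min
Sat: 10:18–18:39 = 8 h 21 min; less 30 min break → 7 h 51 min
Sun: 09:10–13:50 = 4 h 40 min; less 30 min break → 4 h 10 min
Thu reg 9 h 0 min / OT 0 h 59 min; Fri reg 5 h 25 min / OT 0 h 0 min; Sat reg 7 h 51 min / OT 0 h 0 min; Sun reg 4 h 10 min / OT 0 h 0 min.
Totals: regular 26 h 26 min, overtime 0 h 59 min.

Regular 26.43 hours, overtime 0.98 hours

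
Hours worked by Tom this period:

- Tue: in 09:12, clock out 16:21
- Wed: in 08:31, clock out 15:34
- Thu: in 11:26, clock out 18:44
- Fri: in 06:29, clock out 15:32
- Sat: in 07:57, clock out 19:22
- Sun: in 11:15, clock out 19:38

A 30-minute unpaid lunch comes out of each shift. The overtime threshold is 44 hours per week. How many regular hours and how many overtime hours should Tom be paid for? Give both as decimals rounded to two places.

Tue: 09:12–16:21 = 7 h 9 min; less 30 min break → 6 h 39 min
Wed: 08:31–15:34 = 7 h 3 min; less 30 min break → 6 h 33 min
Thu: 11:26–18:44 = 7 h 18 min; less 30 min break → 6 h 48 min
Fri: 06:29–15:32 = 9 h 3 min; less 30 min break → 8 h 33 min
Sat: 07:57–19:22 = 11 h 25 min; less 30 min break → 10 h 55 min
Sun: 11:15–19:38 = 8 h 23 min; less 30 min break → 7 h 53 min
Total worked: 47 h 21 min = 47.35 h.
Threshold 44 h → overtime 3 h 21 min, regular 44 h 0 min.

Regular 44.00 hours, overtime 3.35 hours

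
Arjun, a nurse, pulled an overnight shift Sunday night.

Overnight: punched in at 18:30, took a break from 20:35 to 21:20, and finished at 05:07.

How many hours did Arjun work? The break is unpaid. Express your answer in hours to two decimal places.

Overnight: 18:30 → midnight = 5 h 30 min; midnight → 05:07 = 5 h 7 min; span 10 h 37 min; less 45 min break → 9 h 52 min

9.87 hours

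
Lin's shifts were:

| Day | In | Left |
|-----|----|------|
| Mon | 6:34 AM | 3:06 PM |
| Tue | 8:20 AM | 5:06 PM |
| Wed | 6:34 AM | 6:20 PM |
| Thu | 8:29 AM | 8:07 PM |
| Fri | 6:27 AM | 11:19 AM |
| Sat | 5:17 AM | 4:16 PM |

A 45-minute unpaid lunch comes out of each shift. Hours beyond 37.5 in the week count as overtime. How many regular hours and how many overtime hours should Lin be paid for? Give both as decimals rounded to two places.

Regular 37.50 hours, overtime 14.55 hours

Mon: 6:34 AM–3:06 PM = 8 h 32 min; less 45 min break → 7 h 47 min
Tue: 8:20 AM–5:06 PM = 8 h 46 min; less 45 min break → 8 h 1 min
Wed: 6:34 AM–6:20 PM = 11 h 46 min; less 45 min break → 11 h 1 min
Thu: 8:29 AM–8:07 PM = 11 h 38 min; less 45 min break → 10 h 53 min
Fri: 6:27 AM–11:19 AM = 4 h 52 min; less 45 min break → 4 h 7 min
Sat: 5:17 AM–4:16 PM = 10 h 59 min; less 45 min break → 10 h 14 min
Total worked: 52 h 3 min = 52.05 h.
Threshold 37.5 h → overtime 14 h 33 min, regular 37 h 30 min.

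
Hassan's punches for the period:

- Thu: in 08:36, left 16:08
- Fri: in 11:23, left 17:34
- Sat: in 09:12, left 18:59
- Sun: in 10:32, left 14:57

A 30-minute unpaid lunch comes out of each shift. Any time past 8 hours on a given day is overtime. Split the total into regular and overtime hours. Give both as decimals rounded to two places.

Regular 24.63 hours, overtime 1.28 hours

Thu: 08:36–16:08 = 7 h 32 min; less 30 min break → 7 h 2 min
Fri: 11:23–17:34 = 6 h 11 min; less 30 min break → 5 h 41 min
Sat: 09:12–18:59 = 9 h 47 min; less 30 min break → 9 h 17 min
Sun: 10:32–14:57 = 4 h 25 min; less 30 min break → 3 h 55 min
Thu reg 7 h 2 min / OT 0 h 0 min; Fri reg 5 h 41 min / OT 0 h 0 min; Sat reg 8 h 0 min / OT 1 h 17 min; Sun reg 3 h 55 min / OT 0 h 0 min.
Totals: regular 24 h 38 min, overtime 1 h 17 min.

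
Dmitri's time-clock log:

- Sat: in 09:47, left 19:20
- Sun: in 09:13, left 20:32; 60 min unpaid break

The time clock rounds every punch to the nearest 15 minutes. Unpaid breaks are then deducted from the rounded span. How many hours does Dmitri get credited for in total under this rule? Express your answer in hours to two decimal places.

19.75 hours

Sat: in 09:47→09:45, out 19:20→19:15; 9 h 30 min
Sun: in 09:13→09:15, out 20:32→20:30; 11 h 15 min − 60 min = 10 h 15 min
Total credited: 19 h 45 min.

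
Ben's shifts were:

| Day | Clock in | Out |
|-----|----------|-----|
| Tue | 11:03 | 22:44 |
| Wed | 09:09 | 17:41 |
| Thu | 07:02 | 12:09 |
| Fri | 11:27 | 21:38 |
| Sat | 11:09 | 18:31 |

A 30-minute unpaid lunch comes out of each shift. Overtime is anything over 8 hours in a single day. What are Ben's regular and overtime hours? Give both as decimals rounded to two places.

Regular 35.48 hours, overtime 4.90 hours

Tue: 11:03–22:44 = 11 h 41 min; less 30 min break → 11 h 11 min
Wed: 09:09–17:41 = 8 h 32 min; less 30 min break → 8 h 2 min
Thu: 07:02–12:09 = 5 h 7 min; less 30 min break → 4 h 37 min
Fri: 11:27–21:38 = 10 h 11 min; less 30 min break → 9 h 41 min
Sat: 11:09–18:31 = 7 h 22 min; less 30 min break → 6 h 52 min
Tue reg 8 h 0 min / OT 3 h 11 min; Wed reg 8 h 0 min / OT 0 h 2 min; Thu reg 4 h 37 min / OT 0 h 0 min; Fri reg 8 h 0 min / OT 1 h 41 min; Sat reg 6 h 52 min / OT 0 h 0 min.
Totals: regular 35 h 29 min, overtime 4 h 54 min.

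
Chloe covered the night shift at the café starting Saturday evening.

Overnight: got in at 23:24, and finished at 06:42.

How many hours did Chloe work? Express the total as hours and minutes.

7 h 18 min

Overnight: 23:24 → midnight = 0 h 36 min; midnight → 06:42 = 6 h 42 min; span 7 h 18 min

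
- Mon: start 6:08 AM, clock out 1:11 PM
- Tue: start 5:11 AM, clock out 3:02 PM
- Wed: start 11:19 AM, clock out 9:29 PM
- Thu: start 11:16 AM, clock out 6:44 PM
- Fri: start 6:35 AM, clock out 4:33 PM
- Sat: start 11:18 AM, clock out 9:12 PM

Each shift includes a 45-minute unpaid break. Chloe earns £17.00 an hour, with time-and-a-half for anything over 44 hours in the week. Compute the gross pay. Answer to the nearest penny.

£898.45

Mon: 6:08 AM–1:11 PM = 7 h 3 min; less 45 min break → 6 h 18 min
Tue: 5:11 AM–3:02 PM = 9 h 51 min; less 45 min break → 9 h 6 min
Wed: 11:19 AM–9:29 PM = 10 h 10 min; less 45 min break → 9 h 25 min
Thu: 11:16 AM–6:44 PM = 7 h 28 min; less 45 min break → 6 h 43 min
Fri: 6:35 AM–4:33 PM = 9 h 58 min; less 45 min break → 9 h 13 min
Sat: 11:18 AM–9:12 PM = 9 h 54 min; less 45 min break → 9 h 9 min
Total worked: 49 h 54 min = 2994 min.
Regular 44 h 0 min = 2640 min at £17.00/h; overtime 5 h 54 min = 354 min at £25.50/h.
Pay = (2640 × £17.00 + 354 × £25.50) ÷ 60 = £898.45.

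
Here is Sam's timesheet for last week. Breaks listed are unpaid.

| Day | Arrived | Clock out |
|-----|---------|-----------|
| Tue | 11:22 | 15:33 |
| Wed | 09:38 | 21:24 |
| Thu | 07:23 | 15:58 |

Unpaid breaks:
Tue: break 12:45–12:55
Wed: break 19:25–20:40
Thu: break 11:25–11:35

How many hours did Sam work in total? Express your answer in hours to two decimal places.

Tue: 11:22–15:33 = 4 h 11 min; less 10 min break → 4 h 1 min
Wed: 09:38–21:24 = 11 h 46 min; less 75 min break → 10 h 31 min
Thu: 07:23–15:58 = 8 h 35 min; less 10 min break → 8 h 25 min
Total: 4 h 1 min + 10 h 31 min + 8 h 25 min = 22 h 57 min.

22.95 hours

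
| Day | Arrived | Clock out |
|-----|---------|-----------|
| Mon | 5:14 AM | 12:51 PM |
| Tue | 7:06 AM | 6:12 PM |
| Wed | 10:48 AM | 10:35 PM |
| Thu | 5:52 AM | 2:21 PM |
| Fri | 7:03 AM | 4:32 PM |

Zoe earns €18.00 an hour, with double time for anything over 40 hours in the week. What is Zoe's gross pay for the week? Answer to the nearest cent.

Mon: 5:14 AM–12:51 PM = 7 h 37 min
Tue: 7:06 AM–6:12 PM = 11 h 6 min
Wed: 10:48 AM–10:35 PM = 11 h 47 min
Thu: 5:52 AM–2:21 PM = 8 h 29 min
Fri: 7:03 AM–4:32 PM = 9 h 29 min
Total worked: 48 h 28 min = 2908 min.
Regular 40 h 0 min = 2400 min at €18.00/h; overtime 8 h 28 min = 508 min at €36.00/h.
Pay = (2400 × €18.00 + 508 × €36.00) ÷ 60 = €1024.80.

€1024.80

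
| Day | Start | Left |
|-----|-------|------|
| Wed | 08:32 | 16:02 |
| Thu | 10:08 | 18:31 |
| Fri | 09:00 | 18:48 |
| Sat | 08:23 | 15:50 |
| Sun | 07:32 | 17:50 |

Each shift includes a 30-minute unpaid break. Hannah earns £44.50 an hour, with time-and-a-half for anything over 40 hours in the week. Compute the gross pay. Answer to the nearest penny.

Wed: 08:32–16:02 = 7 h 30 min; less 30 min break → 7 h 0 min
Thu: 10:08–18:31 = 8 h 23 min; less 30 min break → 7 h 53 min
Fri: 09:00–18:48 = 9 h 48 min; less 30 min break → 9 h 18 min
Sat: 08:23–15:50 = 7 h 27 min; less 30 min break → 6 h 57 min
Sun: 07:32–17:50 = 10 h 18 min; less 30 min break → 9 h 48 min
Total worked: 40 h 56 min = 2456 min.
Regular 40 h 0 min = 2400 min at £44.50/h; overtime 0 h 56 min = 56 min at £66.75/h.
Pay = (2400 × £44.50 + 56 × £66.75) ÷ 60 = £1842.30.

£1842.30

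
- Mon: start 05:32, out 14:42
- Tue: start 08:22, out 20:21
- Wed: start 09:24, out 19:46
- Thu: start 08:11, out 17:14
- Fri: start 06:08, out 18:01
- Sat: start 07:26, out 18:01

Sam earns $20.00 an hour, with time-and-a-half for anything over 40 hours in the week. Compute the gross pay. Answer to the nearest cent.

$1491.00

Mon: 05:32–14:42 = 9 h 10 min
Tue: 08:22–20:21 = 11 h 59 min
Wed: 09:24–19:46 = 10 h 22 min
Thu: 08:11–17:14 = 9 h 3 min
Fri: 06:08–18:01 = 11 h 53 min
Sat: 07:26–18:01 = 10 h 35 min
Total worked: 63 h 2 min = 3782 min.
Regular 40 h 0 min = 2400 min at $20.00/h; overtime 23 h 2 min = 1382 min at $30.00/h.
Pay = (2400 × $20.00 + 1382 × $30.00) ÷ 60 = $1491.00.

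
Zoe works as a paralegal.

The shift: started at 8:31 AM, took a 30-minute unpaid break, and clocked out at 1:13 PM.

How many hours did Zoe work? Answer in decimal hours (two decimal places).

4.20 hours

The shift: 8:31 AM–1:13 PM = 4 h 42 min; less 30 min break → 4 h 12 min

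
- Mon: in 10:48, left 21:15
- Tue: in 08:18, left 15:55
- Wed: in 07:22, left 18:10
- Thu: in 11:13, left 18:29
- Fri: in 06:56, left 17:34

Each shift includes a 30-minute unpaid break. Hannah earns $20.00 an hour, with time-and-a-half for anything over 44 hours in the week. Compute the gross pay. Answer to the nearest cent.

$888.00

Mon: 10:48–21:15 = 10 h 27 min; less 30 min break → 9 h 57 min
Tue: 08:18–15:55 = 7 h 37 min; less 30 min break → 7 h 7 min
Wed: 07:22–18:10 = 10 h 48 min; less 30 min break → 10 h 18 min
Thu: 11:13–18:29 = 7 h 16 min; less 30 min break → 6 h 46 min
Fri: 06:56–17:34 = 10 h 38 min; less 30 min break → 10 h 8 min
Total worked: 44 h 16 min = 2656 min.
Regular 44 h 0 min = 2640 min at $20.00/h; overtime 0 h 16 min = 16 min at $30.00/h.
Pay = (2640 × $20.00 + 16 × $30.00) ÷ 60 = $888.00.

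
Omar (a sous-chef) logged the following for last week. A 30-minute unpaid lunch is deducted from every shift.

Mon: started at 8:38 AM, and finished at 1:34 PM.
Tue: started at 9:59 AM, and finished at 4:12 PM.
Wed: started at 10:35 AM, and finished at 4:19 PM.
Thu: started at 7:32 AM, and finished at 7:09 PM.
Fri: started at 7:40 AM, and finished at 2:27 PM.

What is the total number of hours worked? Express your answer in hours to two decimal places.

32.78 hours

Mon: 8:38 AM–1:34 PM = 4 h 56 min; less 30 min break → 4 h 26 min
Tue: 9:59 AM–4:12 PM = 6 h 13 min; less 30 min break → 5 h 43 min
Wed: 10:35 AM–4:19 PM = 5 h 44 min; less 30 min break → 5 h 14 min
Thu: 7:32 AM–7:09 PM = 11 h 37 min; less 30 min break → 11 h 7 min
Fri: 7:40 AM–2:27 PM = 6 h 47 min; less 30 min break → 6 h 17 min
Total: 4 h 26 min + 5 h 43 min + 5 h 14 min + 11 h 7 min + 6 h 17 min = 32 h 47 min.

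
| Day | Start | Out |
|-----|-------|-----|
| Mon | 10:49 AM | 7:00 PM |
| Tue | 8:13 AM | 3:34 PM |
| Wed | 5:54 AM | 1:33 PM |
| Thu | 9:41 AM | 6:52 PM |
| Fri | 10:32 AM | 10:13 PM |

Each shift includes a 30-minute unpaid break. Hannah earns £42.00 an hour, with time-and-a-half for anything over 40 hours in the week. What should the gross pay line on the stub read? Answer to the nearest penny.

Mon: 10:49 AM–7:00 PM = 8 h 11 min; less 30 min break → 7 h 41 min
Tue: 8:13 AM–3:34 PM = 7 h 21 min; less 30 min break → 6 h 51 min
Wed: 5:54 AM–1:33 PM = 7 h 39 min; less 30 min break → 7 h 9 min
Thu: 9:41 AM–6:52 PM = 9 h 11 min; less 30 min break → 8 h 41 min
Fri: 10:32 AM–10:13 PM = 11 h 41 min; less 30 min break → 11 h 11 min
Total worked: 41 h 33 min = 2493 min.
Regular 40 h 0 min = 2400 min at £42.00/h; overtime 1 h 33 min = 93 min at £63.00/h.
Pay = (2400 × £42.00 + 93 × £63.00) ÷ 60 = £1777.65.

£1777.65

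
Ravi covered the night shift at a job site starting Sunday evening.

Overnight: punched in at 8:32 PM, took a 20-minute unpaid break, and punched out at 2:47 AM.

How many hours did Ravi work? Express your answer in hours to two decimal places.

5.92 hours

Overnight: 8:32 PM → midnight = 3 h 28 min; midnight → 2:47 AM = 2 h 47 min; span 6 h 15 min; less 20 min break → 5 h 55 min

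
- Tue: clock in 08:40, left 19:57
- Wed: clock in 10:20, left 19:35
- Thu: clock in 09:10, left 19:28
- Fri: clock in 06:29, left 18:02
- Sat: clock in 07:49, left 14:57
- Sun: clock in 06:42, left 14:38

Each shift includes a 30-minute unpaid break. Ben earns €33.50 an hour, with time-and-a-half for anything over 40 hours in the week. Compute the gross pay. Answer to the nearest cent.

€2066.11

Tue: 08:40–19:57 = 11 h 17 min; less 30 min break → 10 h 47 min
Wed: 10:20–19:35 = 9 h 15 min; less 30 min break → 8 h 45 min
Thu: 09:10–19:28 = 10 h 18 min; less 30 min break → 9 h 48 min
Fri: 06:29–18:02 = 11 h 33 min; less 30 min break → 11 h 3 min
Sat: 07:49–14:57 = 7 h 8 min; less 30 min break → 6 h 38 min
Sun: 06:42–14:38 = 7 h 56 min; less 30 min break → 7 h 26 min
Total worked: 54 h 27 min = 3267 min.
Regular 40 h 0 min = 2400 min at €33.50/h; overtime 14 h 27 min = 867 min at €50.25/h.
Pay = (2400 × €33.50 + 867 × €50.25) ÷ 60 = €2066.11.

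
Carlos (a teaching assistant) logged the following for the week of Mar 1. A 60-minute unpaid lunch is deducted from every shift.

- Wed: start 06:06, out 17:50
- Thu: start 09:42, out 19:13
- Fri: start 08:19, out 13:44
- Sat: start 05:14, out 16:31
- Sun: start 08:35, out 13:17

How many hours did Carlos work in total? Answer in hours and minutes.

37 h 39 min

Wed: 06:06–17:50 = 11 h 44 min; less 60 min break → 10 h 44 min
Thu: 09:42–19:13 = 9 h 31 min; less 60 min break → 8 h 31 min
Fri: 08:19–13:44 = 5 h 25 min; less 60 min break → 4 h 25 min
Sat: 05:14–16:31 = 11 h 17 min; less 60 min break → 10 h 17 min
Sun: 08:35–13:17 = 4 h 42 min; less 60 min break → 3 h 42 min
Total: 10 h 44 min + 8 h 31 min + 4 h 25 min + 10 h 17 min + 3 h 42 min = 37 h 39 min.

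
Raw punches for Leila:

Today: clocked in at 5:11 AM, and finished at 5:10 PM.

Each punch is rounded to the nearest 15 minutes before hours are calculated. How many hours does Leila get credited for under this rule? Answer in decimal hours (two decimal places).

12.00 hours

Today: in 5:11 AM→5:15 AM, out 5:10 PM→5:15 PM; 12 h 0 min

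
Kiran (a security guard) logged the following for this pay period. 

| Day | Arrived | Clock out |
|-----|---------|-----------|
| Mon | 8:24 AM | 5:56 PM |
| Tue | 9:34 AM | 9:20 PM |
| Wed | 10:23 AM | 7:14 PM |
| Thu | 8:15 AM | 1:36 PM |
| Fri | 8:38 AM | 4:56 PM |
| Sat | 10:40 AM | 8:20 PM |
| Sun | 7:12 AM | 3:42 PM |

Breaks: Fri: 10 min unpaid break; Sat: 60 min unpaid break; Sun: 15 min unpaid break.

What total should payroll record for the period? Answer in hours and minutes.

60 h 33 min

Mon: 8:24 AM–5:56 PM = 9 h 32 min
Tue: 9:34 AM–9:20 PM = 11 h 46 min
Wed: 10:23 AM–7:14 PM = 8 h 51 min
Thu: 8:15 AM–1:36 PM = 5 h 21 min
Fri: 8:38 AM–4:56 PM = 8 h 18 min; less 10 min break → 8 h 8 min
Sat: 10:40 AM–8:20 PM = 9 h 40 min; less 60 min break → 8 h 40 min
Sun: 7:12 AM–3:42 PM = 8 h 30 min; less 15 min break → 8 h 15 min
Total: 9 h 32 min + 11 h 46 min + 8 h 51 min + 5 h 21 min + 8 h 8 min + 8 h 40 min + 8 h 15 min = 60 h 33 min.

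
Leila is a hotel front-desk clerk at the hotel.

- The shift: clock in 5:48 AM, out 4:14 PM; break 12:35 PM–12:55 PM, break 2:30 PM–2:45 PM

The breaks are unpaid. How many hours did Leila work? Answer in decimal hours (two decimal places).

The shift: 5:48 AM–4:14 PM = 10 h 26 min; less 35 min break → 9 h 51 min

9.85 hours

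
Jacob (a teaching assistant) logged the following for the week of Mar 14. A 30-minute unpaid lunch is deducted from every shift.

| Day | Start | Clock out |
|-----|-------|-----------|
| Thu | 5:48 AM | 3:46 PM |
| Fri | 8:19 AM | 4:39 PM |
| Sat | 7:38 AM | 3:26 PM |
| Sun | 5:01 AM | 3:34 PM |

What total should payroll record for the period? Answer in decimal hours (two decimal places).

Thu: 5:48 AM–3:46 PM = 9 h 58 min; less 30 min break → 9 h 28 min
Fri: 8:19 AM–4:39 PM = 8 h 20 min; less 30 min break → 7 h 50 min
Sat: 7:38 AM–3:26 PM = 7 h 48 min; less 30 min break → 7 h 18 min
Sun: 5:01 AM–3:34 PM = 10 h 33 min; less 30 min break → 10 h 3 min
Total: 9 h 28 min + 7 h 50 min + 7 h 18 min + 10 h 3 min = 34 h 39 min.

34.65 hours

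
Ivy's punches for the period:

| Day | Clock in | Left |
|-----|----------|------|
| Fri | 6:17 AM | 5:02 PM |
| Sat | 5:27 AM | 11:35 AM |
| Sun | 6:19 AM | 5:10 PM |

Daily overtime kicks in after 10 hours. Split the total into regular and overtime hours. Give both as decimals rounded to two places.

Fri: 6:17 AM–5:02 PM = 10 h 45 min
Sat: 5:27 AM–11:35 AM = 6 h 8 min
Sun: 6:19 AM–5:10 PM = 10 h 51 min
Fri reg 10 h 0 min / OT 0 h 45 min; Sat reg 6 h 8 min / OT 0 h 0 min; Sun reg 10 h 0 min / OT 0 h 51 min.
Totals: regular 26 h 8 min, overtime 1 h 36 min.

Regular 26.13 hours, overtime 1.60 hours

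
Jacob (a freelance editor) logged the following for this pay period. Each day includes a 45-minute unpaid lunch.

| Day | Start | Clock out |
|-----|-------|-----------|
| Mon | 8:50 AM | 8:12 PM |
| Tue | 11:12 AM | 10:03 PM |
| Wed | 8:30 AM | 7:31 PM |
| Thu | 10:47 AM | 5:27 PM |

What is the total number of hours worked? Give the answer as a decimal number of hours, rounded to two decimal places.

36.90 hours

Mon: 8:50 AM–8:12 PM = 11 h 22 min; less 45 min break → 10 h 37 min
Tue: 11:12 AM–10:03 PM = 10 h 51 min; less 45 min break → 10 h 6 min
Wed: 8:30 AM–7:31 PM = 11 h 1 min; less 45 min break → 10 h 16 min
Thu: 10:47 AM–5:27 PM = 6 h 40 min; less 45 min break → 5 h 55 min
Total: 10 h 37 min + 10 h 6 min + 10 h 16 min + 5 h 55 min = 36 h 54 min.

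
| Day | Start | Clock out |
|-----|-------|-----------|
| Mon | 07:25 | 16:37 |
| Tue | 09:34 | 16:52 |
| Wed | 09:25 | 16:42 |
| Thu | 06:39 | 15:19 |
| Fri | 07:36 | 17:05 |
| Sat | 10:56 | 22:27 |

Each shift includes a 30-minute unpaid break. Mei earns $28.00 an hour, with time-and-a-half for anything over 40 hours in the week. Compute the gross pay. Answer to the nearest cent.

Mon: 07:25–16:37 = 9 h 12 min; less 30 min break → 8 h 42 min
Tue: 09:34–16:52 = 7 h 18 min; less 30 min break → 6 h 48 min
Wed: 09:25–16:42 = 7 h 17 min; less 30 min break → 6 h 47 min
Thu: 06:39–15:19 = 8 h 40 min; less 30 min break → 8 h 10 min
Fri: 07:36–17:05 = 9 h 29 min; less 30 min break → 8 h 59 min
Sat: 10:56–22:27 = 11 h 31 min; less 30 min break → 11 h 1 min
Total worked: 50 h 27 min = 3027 min.
Regular 40 h 0 min = 2400 min at $28.00/h; overtime 10 h 27 min = 627 min at $42.00/h.
Pay = (2400 × $28.00 + 627 × $42.00) ÷ 60 = $1558.90.

$1558.90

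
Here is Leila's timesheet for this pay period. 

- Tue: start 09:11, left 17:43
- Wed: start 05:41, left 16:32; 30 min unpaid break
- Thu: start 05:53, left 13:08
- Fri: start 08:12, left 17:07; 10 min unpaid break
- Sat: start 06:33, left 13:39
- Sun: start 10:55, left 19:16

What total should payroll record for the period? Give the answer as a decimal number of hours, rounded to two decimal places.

50.33 hours

Tue: 09:11–17:43 = 8 h 32 min
Wed: 05:41–16:32 = 10 h 51 min; less 30 min break → 10 h 21 min
Thu: 05:53–13:08 = 7 h 15 min
Fri: 08:12–17:07 = 8 h 55 min; less 10 min break → 8 h 45 min
Sat: 06:33–13:39 = 7 h 6 min
Sun: 10:55–19:16 = 8 h 21 min
Total: 8 h 32 min + 10 h 21 min + 7 h 15 min + 8 h 45 min + 7 h 6 min + 8 h 21 min = 50 h 20 min.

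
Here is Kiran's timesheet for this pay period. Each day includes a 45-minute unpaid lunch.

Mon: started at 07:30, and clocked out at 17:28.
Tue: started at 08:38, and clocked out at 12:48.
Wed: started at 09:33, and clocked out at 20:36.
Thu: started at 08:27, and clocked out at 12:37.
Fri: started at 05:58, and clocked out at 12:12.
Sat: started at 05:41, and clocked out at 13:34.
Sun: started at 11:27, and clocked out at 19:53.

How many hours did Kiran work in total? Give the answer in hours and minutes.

Mon: 07:30–17:28 = 9 h 58 min; less 45 min break → 9 h 13 min
Tue: 08:38–12:48 = 4 h 10 min; less 45 min break → 3 h 25 min
Wed: 09:33–20:36 = 11 h 3 min; less 45 min break → 10 h 18 min
Thu: 08:27–12:37 = 4 h 10 min; less 45 min break → 3 h 25 min
Fri: 05:58–12:12 = 6 h 14 min; less 45 min break → 5 h 29 min
Sat: 05:41–13:34 = 7 h 53 min; less 45 min break → 7 h 8 min
Sun: 11:27–19:53 = 8 h 26 min; less 45 min break → 7 h 41 min
Total: 9 h 13 min + 3 h 25 min + 10 h 18 min + 3 h 25 min + 5 h 29 min + 7 h 8 min + 7 h 41 min = 46 h 39 min.

46 h 39 min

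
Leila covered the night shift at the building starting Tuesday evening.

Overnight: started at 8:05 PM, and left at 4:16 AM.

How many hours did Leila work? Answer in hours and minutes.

8 h 11 min

Overnight: 8:05 PM → midnight = 3 h 55 min; midnight → 4:16 AM = 4 h 16 min; span 8 h 11 min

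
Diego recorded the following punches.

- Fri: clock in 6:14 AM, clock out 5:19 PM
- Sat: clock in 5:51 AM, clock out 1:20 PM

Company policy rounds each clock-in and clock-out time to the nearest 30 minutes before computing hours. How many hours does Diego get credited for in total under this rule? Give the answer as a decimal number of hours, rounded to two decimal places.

19.00 hours

Fri: in 6:14 AM→6:00 AM, out 5:19 PM→5:30 PM; 11 h 30 min
Sat: in 5:51 AM→6:00 AM, out 1:20 PM→1:30 PM; 7 h 30 min
Total credited: 19 h 0 min.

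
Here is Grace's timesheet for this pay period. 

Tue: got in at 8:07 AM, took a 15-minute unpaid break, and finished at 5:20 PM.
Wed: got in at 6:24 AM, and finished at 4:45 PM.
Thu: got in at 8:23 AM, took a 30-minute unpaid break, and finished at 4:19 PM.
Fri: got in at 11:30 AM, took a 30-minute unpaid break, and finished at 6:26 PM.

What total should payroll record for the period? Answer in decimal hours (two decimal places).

33.18 hours

Tue: 8:07 AM–5:20 PM = 9 h 13 min; less 15 min break → 8 h 58 min
Wed: 6:24 AM–4:45 PM = 10 h 21 min
Thu: 8:23 AM–4:19 PM = 7 h 56 min; less 30 min break → 7 h 26 min
Fri: 11:30 AM–6:26 PM = 6 h 56 min; less 30 min break → 6 h 26 min
Total: 8 h 58 min + 10 h 21 min + 7 h 26 min + 6 h 26 min = 33 h 11 min.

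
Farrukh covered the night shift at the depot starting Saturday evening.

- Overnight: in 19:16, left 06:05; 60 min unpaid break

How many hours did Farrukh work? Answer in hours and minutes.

9 h 49 min

Overnight: 19:16 → midnight = 4 h 44 min; midnight → 06:05 = 6 h 5 min; span 10 h 49 min; less 60 min break → 9 h 49 min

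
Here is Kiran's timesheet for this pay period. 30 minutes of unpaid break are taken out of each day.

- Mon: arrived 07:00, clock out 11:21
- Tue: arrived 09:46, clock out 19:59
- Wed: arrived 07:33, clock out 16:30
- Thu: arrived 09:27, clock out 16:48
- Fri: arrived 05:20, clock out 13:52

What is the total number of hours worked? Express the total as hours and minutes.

Mon: 07:00–11:21 = 4 h 21 min; less 30 min break → 3 h 51 min
Tue: 09:46–19:59 = 10 h 13 min; less 30 min break → 9 h 43 min
Wed: 07:33–16:30 = 8 h 57 min; less 30 min break → 8 h 27 min
Thu: 09:27–16:48 = 7 h 21 min; less 30 min break → 6 h 51 min
Fri: 05:20–13:52 = 8 h 32 min; less 30 min break → 8 h 2 min
Total: 3 h 51 min + 9 h 43 min + 8 h 27 min + 6 h 51 min + 8 h 2 min = 36 h 54 min.

36 h 54 min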